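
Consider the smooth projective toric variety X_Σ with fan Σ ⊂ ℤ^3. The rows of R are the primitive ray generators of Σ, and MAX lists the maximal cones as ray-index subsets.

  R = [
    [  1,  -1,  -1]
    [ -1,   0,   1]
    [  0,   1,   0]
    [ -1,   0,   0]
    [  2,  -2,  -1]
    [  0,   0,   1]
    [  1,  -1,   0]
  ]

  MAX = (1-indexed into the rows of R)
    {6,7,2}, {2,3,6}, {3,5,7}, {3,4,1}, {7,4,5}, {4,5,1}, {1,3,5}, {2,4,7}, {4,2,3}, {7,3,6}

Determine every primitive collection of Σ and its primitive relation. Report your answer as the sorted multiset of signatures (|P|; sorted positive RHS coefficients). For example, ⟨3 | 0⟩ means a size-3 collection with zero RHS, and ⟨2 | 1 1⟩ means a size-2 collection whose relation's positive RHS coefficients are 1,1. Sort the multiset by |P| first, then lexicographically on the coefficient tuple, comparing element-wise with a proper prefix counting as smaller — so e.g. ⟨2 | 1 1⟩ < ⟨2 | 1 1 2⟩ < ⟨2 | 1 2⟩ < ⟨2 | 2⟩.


Minimal non-faces — 9 found among 7 rays, 10 max cones:

  P = {1,6}:  v_{1} + v_{6} = v_{7}  →  sig = ⟨2 | 1⟩
  P = {1,7}:  v_{1} + v_{7} = v_{5}  →  sig = ⟨2 | 1⟩
  P = {4,6}:  v_{4} + v_{6} = v_{2}  →  sig = ⟨2 | 1⟩
  P = {1,2}:  v_{1} + v_{2} = v_{4} + v_{7}  →  sig = ⟨2 | 1 1⟩
  P = {2,5}:  v_{2} + v_{5} = v_{4} + 2·v_{7}  →  sig = ⟨2 | 1 2⟩
  P = {5,6}:  v_{5} + v_{6} = 2·v_{7}  →  sig = ⟨2 | 2⟩
  P = {3,4,7}:  v_{3} + v_{4} + v_{7} = 0  →  sig = ⟨3 | 0⟩
  P = {2,3,7}:  v_{2} + v_{3} + v_{7} = v_{6}  →  sig = ⟨3 | 1⟩
  P = {3,4,5}:  v_{3} + v_{4} + v_{5} = v_{1}  →  sig = ⟨3 | 1⟩

Hence PRS(X_Σ) =
    ⟨2 | 1⟩
    ⟨2 | 1⟩
    ⟨2 | 1⟩
    ⟨2 | 1 1⟩
    ⟨2 | 1 2⟩
    ⟨2 | 2⟩
    ⟨3 | 0⟩
    ⟨3 | 1⟩
    ⟨3 | 1⟩


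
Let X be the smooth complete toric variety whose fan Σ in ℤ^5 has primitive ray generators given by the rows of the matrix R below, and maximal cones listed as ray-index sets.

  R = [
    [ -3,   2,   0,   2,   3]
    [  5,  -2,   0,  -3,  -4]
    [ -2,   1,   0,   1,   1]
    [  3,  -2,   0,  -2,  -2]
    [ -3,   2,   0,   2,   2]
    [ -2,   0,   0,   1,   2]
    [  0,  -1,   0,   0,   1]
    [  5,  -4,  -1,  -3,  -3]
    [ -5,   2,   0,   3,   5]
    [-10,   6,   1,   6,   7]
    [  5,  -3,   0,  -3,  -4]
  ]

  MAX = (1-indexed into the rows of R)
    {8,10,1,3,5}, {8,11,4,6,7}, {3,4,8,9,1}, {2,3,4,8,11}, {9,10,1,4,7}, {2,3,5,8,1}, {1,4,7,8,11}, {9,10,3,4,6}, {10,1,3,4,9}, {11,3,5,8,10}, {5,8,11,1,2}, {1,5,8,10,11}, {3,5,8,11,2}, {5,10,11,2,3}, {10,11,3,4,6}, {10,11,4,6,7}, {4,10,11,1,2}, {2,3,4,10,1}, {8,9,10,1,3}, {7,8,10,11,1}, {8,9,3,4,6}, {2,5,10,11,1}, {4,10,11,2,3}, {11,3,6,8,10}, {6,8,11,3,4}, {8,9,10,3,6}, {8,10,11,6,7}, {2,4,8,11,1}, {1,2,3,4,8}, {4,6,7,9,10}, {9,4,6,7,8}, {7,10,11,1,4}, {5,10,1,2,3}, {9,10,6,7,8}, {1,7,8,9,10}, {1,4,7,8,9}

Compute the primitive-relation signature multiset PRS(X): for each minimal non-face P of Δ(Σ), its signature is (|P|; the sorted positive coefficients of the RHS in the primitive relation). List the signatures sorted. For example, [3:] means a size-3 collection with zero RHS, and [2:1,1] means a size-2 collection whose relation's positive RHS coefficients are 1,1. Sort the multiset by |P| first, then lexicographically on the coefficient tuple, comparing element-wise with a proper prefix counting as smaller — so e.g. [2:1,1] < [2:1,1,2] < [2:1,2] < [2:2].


Primitive collections (13):

  P={4,5}:  v_{4} + v_{5} = 0  →  sig = [2:]
  P={1,6}:  v_{1} + v_{6} = v_{9}  →  sig = [2:1]
  P={2,6}:  v_{2} + v_{6} = v_{4}  →  sig = [2:1]
  P={3,7}:  v_{3} + v_{7} = v_{6}  →  sig = [2:1]
  P={9,11}:  v_{9} + v_{11} = v_{7}  →  sig = [2:1]
  P={2,9}:  v_{2} + v_{9} = v_{1} + v_{4}  →  sig = [2:1,1]
  P={5,6}:  v_{5} + v_{6} = v_{8} + v_{10}  →  sig = [2:1,1]
  P={2,7}:  v_{2} + v_{7} = v_{1} + v_{4} + v_{11}  →  sig = [2:1,1,1]
  P={5,9}:  v_{5} + v_{9} = v_{1} + v_{8} + v_{10}  →  sig = [2:1,1,1]
  P={5,7}:  v_{5} + v_{7} = v_{1} + v_{8} + v_{10} + v_{11}  →  sig = [2:1,1,1,1]
  P={1,3,11}:  v_{1} + v_{3} + v_{11} = 0  →  sig = [3:]
  P={2,8,10}:  v_{2} + v_{8} + v_{10} = 0  →  sig = [3:]
  P={4,8,10}:  v_{4} + v_{8} + v_{10} = v_{6}  →  sig = [3:1]

so the primitive-relation signature multiset is
[[2:], [2:1], [2:1], [2:1], [2:1], [2:1,1], [2:1,1], [2:1,1,1], [2:1,1,1], [2:1,1,1,1], [3:], [3:], [3:1]]


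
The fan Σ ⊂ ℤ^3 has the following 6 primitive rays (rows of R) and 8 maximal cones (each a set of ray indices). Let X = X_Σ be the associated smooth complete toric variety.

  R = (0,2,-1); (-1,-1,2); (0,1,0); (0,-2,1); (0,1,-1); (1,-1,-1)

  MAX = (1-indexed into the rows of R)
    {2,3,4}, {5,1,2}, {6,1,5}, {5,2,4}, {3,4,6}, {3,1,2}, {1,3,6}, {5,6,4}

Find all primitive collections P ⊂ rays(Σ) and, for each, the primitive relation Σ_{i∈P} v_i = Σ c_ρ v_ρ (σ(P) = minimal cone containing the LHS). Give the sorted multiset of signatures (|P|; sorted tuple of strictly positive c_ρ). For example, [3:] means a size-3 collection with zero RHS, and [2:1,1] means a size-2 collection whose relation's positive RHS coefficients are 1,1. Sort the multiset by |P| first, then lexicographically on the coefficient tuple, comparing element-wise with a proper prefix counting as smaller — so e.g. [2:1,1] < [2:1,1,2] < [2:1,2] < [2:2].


3 minimal non-faces of Δ(Σ) (on 6 rays):

  {1,4}:  v_{1} + v_{4} = 0 ; sig = [2:]
  {2,6}:  v_{2} + v_{6} = v_{4} ; sig = [2:1]
  {3,5}:  v_{3} + v_{5} = v_{1} ; sig = [2:1]

Signatures (|P|; sorted positive RHS coefficients), sorted:
{ [2:],  [2:1] ×2 }


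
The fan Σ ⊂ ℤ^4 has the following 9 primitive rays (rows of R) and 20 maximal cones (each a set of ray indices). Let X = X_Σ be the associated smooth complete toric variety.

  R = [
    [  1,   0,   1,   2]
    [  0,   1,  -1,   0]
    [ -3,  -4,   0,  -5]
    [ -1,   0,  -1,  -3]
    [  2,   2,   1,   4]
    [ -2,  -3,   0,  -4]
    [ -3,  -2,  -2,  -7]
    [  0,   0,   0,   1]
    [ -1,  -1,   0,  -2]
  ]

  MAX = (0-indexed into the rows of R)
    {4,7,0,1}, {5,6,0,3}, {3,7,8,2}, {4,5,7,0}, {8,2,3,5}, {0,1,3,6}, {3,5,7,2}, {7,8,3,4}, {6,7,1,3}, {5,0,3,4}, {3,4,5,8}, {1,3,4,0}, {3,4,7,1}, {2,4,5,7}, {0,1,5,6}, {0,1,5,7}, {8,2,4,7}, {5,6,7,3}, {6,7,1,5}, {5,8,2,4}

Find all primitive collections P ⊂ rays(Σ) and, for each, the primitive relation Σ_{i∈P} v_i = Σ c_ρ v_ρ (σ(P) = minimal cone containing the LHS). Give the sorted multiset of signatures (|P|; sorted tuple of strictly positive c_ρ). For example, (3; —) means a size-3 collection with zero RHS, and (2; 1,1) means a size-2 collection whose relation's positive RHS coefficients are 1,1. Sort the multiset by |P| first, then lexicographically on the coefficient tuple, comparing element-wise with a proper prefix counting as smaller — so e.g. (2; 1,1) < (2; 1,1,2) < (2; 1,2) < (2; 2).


Minimal non-faces — 14 found among 9 rays, 20 max cones:

  P = {4,6}:  v_{4} + v_{6} = v_{3}  ⟹  sig = (2; 1)
  P = {0,8}:  v_{0} + v_{8} = v_{4} + v_{5}  ⟹  sig = (2; 1,1)
  P = {1,8}:  v_{1} + v_{8} = v_{3} + v_{7}  ⟹  sig = (2; 1,1)
  P = {0,2}:  v_{0} + v_{2} = v_{4} + 2·v_{5} + v_{7}  ⟹  sig = (2; 1,1,2)
  P = {1,2}:  v_{1} + v_{2} = v_{3} + v_{5} + 2·v_{7}  ⟹  sig = (2; 1,1,2)
  P = {6,8}:  v_{6} + v_{8} = 2·v_{3} + v_{5} + v_{7}  ⟹  sig = (2; 1,1,2)
  P = {2,6}:  v_{2} + v_{6} = 2·v_{3} + 2·v_{5} + 2·v_{7}  ⟹  sig = (2; 2,2,2)
  P = {0,3,7}:  v_{0} + v_{3} + v_{7} = 0  ⟹  sig = (3; —)
  P = {1,4,5}:  v_{1} + v_{4} + v_{5} = 0  ⟹  sig = (3; —)
  P = {1,3,5}:  v_{1} + v_{3} + v_{5} = v_{6}  ⟹  sig = (3; 1)
  P = {5,7,8}:  v_{5} + v_{7} + v_{8} = v_{2}  ⟹  sig = (3; 1)
  P = {0,6,7}:  v_{0} + v_{6} + v_{7} = v_{1} + v_{5}  ⟹  sig = (3; 1,1)
  P = {2,3,4}:  v_{2} + v_{3} + v_{4} = 2·v_{8}  ⟹  sig = (3; 2)
  P = {3,4,5,7}:  v_{3} + v_{4} + v_{5} + v_{7} = v_{8}  ⟹  sig = (4; 1)

Hence PRS(X_Σ) =
{ (2; 1),  (2; 1,1) ×2,  (2; 1,1,2) ×3,  (2; 2,2,2),  (3; —) ×2,  (3; 1) ×2,  (3; 1,1),  (3; 2),  (4; 1) }


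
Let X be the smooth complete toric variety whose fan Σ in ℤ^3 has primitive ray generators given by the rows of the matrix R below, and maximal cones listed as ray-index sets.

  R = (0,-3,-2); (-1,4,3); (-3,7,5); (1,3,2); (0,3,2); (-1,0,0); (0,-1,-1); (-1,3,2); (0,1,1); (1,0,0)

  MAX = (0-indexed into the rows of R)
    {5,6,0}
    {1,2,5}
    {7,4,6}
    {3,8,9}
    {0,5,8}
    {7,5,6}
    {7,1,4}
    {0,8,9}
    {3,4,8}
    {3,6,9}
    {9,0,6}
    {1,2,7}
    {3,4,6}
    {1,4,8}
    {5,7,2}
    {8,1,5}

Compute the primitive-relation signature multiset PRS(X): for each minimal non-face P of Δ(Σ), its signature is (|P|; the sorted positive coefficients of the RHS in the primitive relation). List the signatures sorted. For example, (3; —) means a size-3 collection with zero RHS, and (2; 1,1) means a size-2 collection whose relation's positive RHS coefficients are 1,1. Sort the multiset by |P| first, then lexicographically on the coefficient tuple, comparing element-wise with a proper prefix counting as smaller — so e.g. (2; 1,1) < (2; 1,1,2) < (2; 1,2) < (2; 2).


Minimal non-faces — 22 found among 10 rays, 16 max cones:

  P = {0,4}:  v_{0} + v_{4} = 0 ; sig = (2; —)
  P = {5,9}:  v_{5} + v_{9} = 0 ; sig = (2; —)
  P = {6,8}:  v_{6} + v_{8} = 0 ; sig = (2; —)
  P = {0,3}:  v_{0} + v_{3} = v_{9} ; sig = (2; 1)
  P = {0,7}:  v_{0} + v_{7} = v_{5} ; sig = (2; 1)
  P = {1,6}:  v_{1} + v_{6} = v_{7} ; sig = (2; 1)
  P = {3,5}:  v_{3} + v_{5} = v_{4} ; sig = (2; 1)
  P = {4,5}:  v_{4} + v_{5} = v_{7} ; sig = (2; 1)
  P = {4,9}:  v_{4} + v_{9} = v_{3} ; sig = (2; 1)
  P = {7,8}:  v_{7} + v_{8} = v_{1} ; sig = (2; 1)
  P = {7,9}:  v_{7} + v_{9} = v_{4} ; sig = (2; 1)
  P = {0,1}:  v_{0} + v_{1} = v_{5} + v_{8} ; sig = (2; 1,1)
  P = {1,9}:  v_{1} + v_{9} = v_{4} + v_{8} ; sig = (2; 1,1)
  P = {2,9}:  v_{2} + v_{9} = v_{1} + v_{7} ; sig = (2; 1,1)
  P = {2,3}:  v_{2} + v_{3} = v_{1} + v_{4} + v_{7} ; sig = (2; 1,1,1)
  P = {0,2}:  v_{0} + v_{2} = v_{1} + 2·v_{5} ; sig = (2; 1,2)
  P = {1,3}:  v_{1} + v_{3} = 2·v_{4} + v_{8} ; sig = (2; 1,2)
  P = {2,4}:  v_{2} + v_{4} = v_{1} + 2·v_{7} ; sig = (2; 1,2)
  P = {2,6}:  v_{2} + v_{6} = v_{5} + 2·v_{7} ; sig = (2; 1,2)
  P = {2,8}:  v_{2} + v_{8} = 2·v_{1} + v_{5} ; sig = (2; 1,2)
  P = {3,7}:  v_{3} + v_{7} = 2·v_{4} ; sig = (2; 2)
  P = {1,5,7}:  v_{1} + v_{5} + v_{7} = v_{2} ; sig = (3; 1)

Sorted signature multiset PRS(X):
    |P|=2: 21 collections, coeffs (), (), (), (1), (1), (1), (1), (1), (1), (1), (1), (1,1), (1,1), (1,1), (1,1,1), (1,2), (1,2), (1,2), (1,2), (1,2), (2)
    |P|=3: 1 collection, coeffs (1)


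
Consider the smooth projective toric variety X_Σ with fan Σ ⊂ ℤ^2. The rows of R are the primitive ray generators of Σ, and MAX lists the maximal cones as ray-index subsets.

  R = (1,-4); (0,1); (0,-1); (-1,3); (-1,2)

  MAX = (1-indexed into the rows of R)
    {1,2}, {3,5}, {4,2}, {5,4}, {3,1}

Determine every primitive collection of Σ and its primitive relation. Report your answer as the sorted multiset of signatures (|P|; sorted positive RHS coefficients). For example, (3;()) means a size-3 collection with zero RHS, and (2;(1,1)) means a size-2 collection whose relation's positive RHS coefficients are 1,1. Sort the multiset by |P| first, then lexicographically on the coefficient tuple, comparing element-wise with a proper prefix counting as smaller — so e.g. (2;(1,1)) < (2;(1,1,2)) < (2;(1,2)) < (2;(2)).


Δ(Σ) — 5 vertices, 5 min non-faces:

  • {2,3}:  v_{2} + v_{3} = 0  →  sig = (2;())
  • {1,4}:  v_{1} + v_{4} = v_{3}  →  sig = (2;(1))
  • {2,5}:  v_{2} + v_{5} = v_{4}  →  sig = (2;(1))
  • {3,4}:  v_{3} + v_{4} = v_{5}  →  sig = (2;(1))
  • {1,5}:  v_{1} + v_{5} = 2·v_{3}  →  sig = (2;(2))

Hence PRS(X_Σ) =
{ (2;()),  (2;(1)) ×3,  (2;(2)) }


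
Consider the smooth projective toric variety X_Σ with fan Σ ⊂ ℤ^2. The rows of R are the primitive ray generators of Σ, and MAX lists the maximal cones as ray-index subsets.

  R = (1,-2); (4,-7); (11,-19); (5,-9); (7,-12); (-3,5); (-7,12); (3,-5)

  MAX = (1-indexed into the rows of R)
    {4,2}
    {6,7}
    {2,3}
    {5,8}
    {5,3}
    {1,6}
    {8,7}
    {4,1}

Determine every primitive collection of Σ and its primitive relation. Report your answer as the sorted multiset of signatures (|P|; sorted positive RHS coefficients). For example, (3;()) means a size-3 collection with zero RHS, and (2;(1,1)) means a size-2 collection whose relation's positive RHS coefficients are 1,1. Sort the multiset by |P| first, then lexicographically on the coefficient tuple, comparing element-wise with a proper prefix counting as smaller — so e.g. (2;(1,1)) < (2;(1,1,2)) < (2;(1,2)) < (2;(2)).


Σ has 20 primitive collections:

  P = {5,7}:  v_{5} + v_{7} = 0  ⟹  sig = (2;())
  P = {6,8}:  v_{6} + v_{8} = 0  ⟹  sig = (2;())
  P = {1,2}:  v_{1} + v_{2} = v_{4}  ⟹  sig = (2;(1))
  P = {1,8}:  v_{1} + v_{8} = v_{2}  ⟹  sig = (2;(1))
  P = {2,5}:  v_{2} + v_{5} = v_{3}  ⟹  sig = (2;(1))
  P = {2,6}:  v_{2} + v_{6} = v_{1}  ⟹  sig = (2;(1))
  P = {2,7}:  v_{2} + v_{7} = v_{6}  ⟹  sig = (2;(1))
  P = {2,8}:  v_{2} + v_{8} = v_{5}  ⟹  sig = (2;(1))
  P = {3,7}:  v_{3} + v_{7} = v_{2}  ⟹  sig = (2;(1))
  P = {5,6}:  v_{5} + v_{6} = v_{2}  ⟹  sig = (2;(1))
  P = {4,7}:  v_{4} + v_{7} = v_{1} + v_{6}  ⟹  sig = (2;(1,1))
  P = {1,5}:  v_{1} + v_{5} = 2·v_{2}  ⟹  sig = (2;(2))
  P = {1,7}:  v_{1} + v_{7} = 2·v_{6}  ⟹  sig = (2;(2))
  P = {3,6}:  v_{3} + v_{6} = 2·v_{2}  ⟹  sig = (2;(2))
  P = {3,8}:  v_{3} + v_{8} = 2·v_{5}  ⟹  sig = (2;(2))
  P = {4,6}:  v_{4} + v_{6} = 2·v_{1}  ⟹  sig = (2;(2))
  P = {4,8}:  v_{4} + v_{8} = 2·v_{2}  ⟹  sig = (2;(2))
  P = {1,3}:  v_{1} + v_{3} = 3·v_{2}  ⟹  sig = (2;(3))
  P = {4,5}:  v_{4} + v_{5} = 3·v_{2}  ⟹  sig = (2;(3))
  P = {3,4}:  v_{3} + v_{4} = 4·v_{2}  ⟹  sig = (2;(4))

Sorted signature multiset PRS(X):
    (2;())
    (2;())
    (2;(1))
    (2;(1))
    (2;(1))
    (2;(1))
    (2;(1))
    (2;(1))
    (2;(1))
    (2;(1))
    (2;(1,1))
    (2;(2))
    (2;(2))
    (2;(2))
    (2;(2))
    (2;(2))
    (2;(2))
    (2;(3))
    (2;(3))
    (2;(4))


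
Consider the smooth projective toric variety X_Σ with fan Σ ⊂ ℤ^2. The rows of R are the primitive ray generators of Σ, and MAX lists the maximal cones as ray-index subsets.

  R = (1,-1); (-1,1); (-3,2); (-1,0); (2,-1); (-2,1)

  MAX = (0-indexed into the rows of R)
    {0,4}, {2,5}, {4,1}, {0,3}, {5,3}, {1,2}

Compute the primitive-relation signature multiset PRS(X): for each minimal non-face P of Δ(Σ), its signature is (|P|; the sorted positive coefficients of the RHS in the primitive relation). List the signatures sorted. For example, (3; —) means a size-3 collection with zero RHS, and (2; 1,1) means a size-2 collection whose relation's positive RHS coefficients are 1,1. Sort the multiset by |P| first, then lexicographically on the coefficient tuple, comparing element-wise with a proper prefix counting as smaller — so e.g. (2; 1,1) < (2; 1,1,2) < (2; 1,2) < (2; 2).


The 9 primitive collections of Σ (r=6, n=2):

  P = {0,1}:  v_{0} + v_{1} = 0  ⟹  sig = (2; —)
  P = {4,5}:  v_{4} + v_{5} = 0  ⟹  sig = (2; —)
  P = {0,2}:  v_{0} + v_{2} = v_{5}  ⟹  sig = (2; 1)
  P = {0,5}:  v_{0} + v_{5} = v_{3}  ⟹  sig = (2; 1)
  P = {1,3}:  v_{1} + v_{3} = v_{5}  ⟹  sig = (2; 1)
  P = {1,5}:  v_{1} + v_{5} = v_{2}  ⟹  sig = (2; 1)
  P = {2,4}:  v_{2} + v_{4} = v_{1}  ⟹  sig = (2; 1)
  P = {3,4}:  v_{3} + v_{4} = v_{0}  ⟹  sig = (2; 1)
  P = {2,3}:  v_{2} + v_{3} = 2·v_{5}  ⟹  sig = (2; 2)

so the primitive-relation signature multiset is
    |P|=2: 9 collections, coeffs (), (), (1), (1), (1), (1), (1), (1), (2)


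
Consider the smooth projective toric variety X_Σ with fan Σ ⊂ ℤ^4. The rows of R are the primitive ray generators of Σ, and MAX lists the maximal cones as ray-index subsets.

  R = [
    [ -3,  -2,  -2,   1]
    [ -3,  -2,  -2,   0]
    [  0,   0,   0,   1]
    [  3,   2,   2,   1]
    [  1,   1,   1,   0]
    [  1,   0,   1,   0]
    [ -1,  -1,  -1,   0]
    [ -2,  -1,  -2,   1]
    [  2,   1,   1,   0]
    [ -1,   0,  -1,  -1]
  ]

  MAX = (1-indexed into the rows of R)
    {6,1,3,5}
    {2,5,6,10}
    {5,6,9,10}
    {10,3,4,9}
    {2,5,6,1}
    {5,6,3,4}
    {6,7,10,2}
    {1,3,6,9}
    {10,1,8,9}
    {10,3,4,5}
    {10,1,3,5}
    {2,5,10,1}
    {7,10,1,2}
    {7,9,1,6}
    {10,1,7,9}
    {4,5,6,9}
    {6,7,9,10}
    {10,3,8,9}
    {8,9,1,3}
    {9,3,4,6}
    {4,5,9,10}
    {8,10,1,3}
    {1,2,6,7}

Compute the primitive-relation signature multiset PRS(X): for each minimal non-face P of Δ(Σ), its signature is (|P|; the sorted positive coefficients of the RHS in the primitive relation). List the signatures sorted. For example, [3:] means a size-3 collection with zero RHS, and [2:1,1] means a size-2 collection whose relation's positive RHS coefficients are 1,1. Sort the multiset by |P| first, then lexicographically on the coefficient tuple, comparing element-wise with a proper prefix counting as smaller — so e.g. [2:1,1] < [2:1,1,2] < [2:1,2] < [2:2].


18 collections generate NE(X_Σ); each relation:

  • {5,7}:  v_{5} + v_{7} = 0 ; sig = [2:]
  • {2,3}:  v_{2} + v_{3} = v_{1} ; sig = [2:1]
  • {2,4}:  v_{2} + v_{4} = v_{3} ; sig = [2:1]
  • {2,9}:  v_{2} + v_{9} = v_{7} ; sig = [2:1]
  • {3,7}:  v_{3} + v_{7} = v_{1} + v_{9} ; sig = [2:1,1]
  • {4,7}:  v_{4} + v_{7} = v_{3} + v_{9} ; sig = [2:1,1]
  • {6,8}:  v_{6} + v_{8} = v_{1} + v_{9} ; sig = [2:1,1]
  • {2,8}:  v_{2} + v_{8} = 2·v_{1} + v_{9} + v_{10} ; sig = [2:1,1,2]
  • {4,8}:  v_{4} + v_{8} = 3·v_{3} + v_{9} + v_{10} ; sig = [2:1,1,3]
  • {5,8}:  v_{5} + v_{8} = 2·v_{3} + v_{10} ; sig = [2:1,2]
  • {7,8}:  v_{7} + v_{8} = 2·v_{1} + 2·v_{9} + v_{10} ; sig = [2:1,2,2]
  • {1,4}:  v_{1} + v_{4} = 2·v_{3} ; sig = [2:2]
  • {3,6,10}:  v_{3} + v_{6} + v_{10} = 0 ; sig = [3:]
  • {1,5,9}:  v_{1} + v_{5} + v_{9} = v_{3} ; sig = [3:1]
  • {1,6,10}:  v_{1} + v_{6} + v_{10} = v_{2} ; sig = [3:1]
  • {3,5,9}:  v_{3} + v_{5} + v_{9} = v_{4} ; sig = [3:1]
  • {4,6,10}:  v_{4} + v_{6} + v_{10} = v_{5} + v_{9} ; sig = [3:1,1]
  • {1,3,9,10}:  v_{1} + v_{3} + v_{9} + v_{10} = v_{8} ; sig = [4:1]

Signatures (|P|; sorted positive RHS coefficients), sorted:
    |P|=2: 12 collections, coeffs (), (1), (1), (1), (1,1), (1,1), (1,1), (1,1,2), (1,1,3), (1,2), (1,2,2), (2)
    |P|=3: 5 collections, coeffs (), (1), (1), (1), (1,1)
    |P|=4: 1 collection, coeffs (1)


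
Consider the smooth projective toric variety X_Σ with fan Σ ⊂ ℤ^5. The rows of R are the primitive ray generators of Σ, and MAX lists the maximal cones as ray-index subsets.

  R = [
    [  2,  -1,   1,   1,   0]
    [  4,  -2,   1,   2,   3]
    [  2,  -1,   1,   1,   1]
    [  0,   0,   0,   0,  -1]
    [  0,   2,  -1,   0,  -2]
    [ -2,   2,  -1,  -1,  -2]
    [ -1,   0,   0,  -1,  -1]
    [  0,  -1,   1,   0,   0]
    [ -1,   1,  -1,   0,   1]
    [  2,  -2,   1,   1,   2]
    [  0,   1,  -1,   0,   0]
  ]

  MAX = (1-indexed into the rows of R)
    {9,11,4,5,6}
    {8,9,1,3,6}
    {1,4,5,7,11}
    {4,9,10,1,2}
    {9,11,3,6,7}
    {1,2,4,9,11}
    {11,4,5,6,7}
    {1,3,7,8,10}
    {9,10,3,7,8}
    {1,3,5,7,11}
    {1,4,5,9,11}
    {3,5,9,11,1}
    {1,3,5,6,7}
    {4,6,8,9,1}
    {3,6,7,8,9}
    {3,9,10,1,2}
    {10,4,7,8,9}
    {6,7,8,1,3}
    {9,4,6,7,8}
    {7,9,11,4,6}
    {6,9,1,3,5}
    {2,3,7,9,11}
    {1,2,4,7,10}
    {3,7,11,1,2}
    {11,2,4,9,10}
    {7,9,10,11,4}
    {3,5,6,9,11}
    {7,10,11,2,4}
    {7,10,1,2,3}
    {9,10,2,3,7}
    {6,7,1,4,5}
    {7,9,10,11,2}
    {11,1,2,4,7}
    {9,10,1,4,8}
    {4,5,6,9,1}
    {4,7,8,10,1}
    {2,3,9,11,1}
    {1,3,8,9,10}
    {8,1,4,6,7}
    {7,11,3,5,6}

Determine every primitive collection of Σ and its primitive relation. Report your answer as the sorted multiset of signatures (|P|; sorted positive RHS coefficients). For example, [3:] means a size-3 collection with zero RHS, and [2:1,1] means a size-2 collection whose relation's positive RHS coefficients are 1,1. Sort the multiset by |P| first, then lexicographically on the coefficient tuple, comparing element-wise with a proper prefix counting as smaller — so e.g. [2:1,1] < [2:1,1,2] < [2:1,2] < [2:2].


Primitive collections (14):

  • {6,10}:  v_{6} + v_{10} = 0 ; sig = [2:]
  • {8,11}:  v_{8} + v_{11} = 0 ; sig = [2:]
  • {3,4}:  v_{3} + v_{4} = v_{1} ; sig = [2:1]
  • {2,6}:  v_{2} + v_{6} = v_{3} + v_{11} ; sig = [2:1,1]
  • {2,8}:  v_{2} + v_{8} = v_{3} + v_{10} ; sig = [2:1,1]
  • {5,8}:  v_{5} + v_{8} = v_{1} + v_{6} ; sig = [2:1,1]
  • {5,10}:  v_{5} + v_{10} = v_{1} + v_{11} ; sig = [2:1,1]
  • {2,5}:  v_{2} + v_{5} = v_{1} + v_{3} + 2·v_{11} ; sig = [2:1,1,2]
  • {1,7,9}:  v_{1} + v_{7} + v_{9} = 0 ; sig = [3:]
  • {1,6,11}:  v_{1} + v_{6} + v_{11} = v_{5} ; sig = [3:1]
  • {3,10,11}:  v_{3} + v_{10} + v_{11} = v_{2} ; sig = [3:1]
  • {1,10,11}:  v_{1} + v_{10} + v_{11} = v_{2} + v_{4} ; sig = [3:1,1]
  • {5,7,9}:  v_{5} + v_{7} + v_{9} = v_{6} + v_{11} ; sig = [3:1,1]
  • {2,4,7,9}:  v_{2} + v_{4} + v_{7} + v_{9} = v_{10} + v_{11} ; sig = [4:1,1]

Sorted signature multiset PRS(X):
    |P|=2: 8 collections, coeffs (), (), (1), (1,1), (1,1), (1,1), (1,1), (1,1,2)
    |P|=3: 5 collections, coeffs (), (1), (1), (1,1), (1,1)
    |P|=4: 1 collection, coeffs (1,1)


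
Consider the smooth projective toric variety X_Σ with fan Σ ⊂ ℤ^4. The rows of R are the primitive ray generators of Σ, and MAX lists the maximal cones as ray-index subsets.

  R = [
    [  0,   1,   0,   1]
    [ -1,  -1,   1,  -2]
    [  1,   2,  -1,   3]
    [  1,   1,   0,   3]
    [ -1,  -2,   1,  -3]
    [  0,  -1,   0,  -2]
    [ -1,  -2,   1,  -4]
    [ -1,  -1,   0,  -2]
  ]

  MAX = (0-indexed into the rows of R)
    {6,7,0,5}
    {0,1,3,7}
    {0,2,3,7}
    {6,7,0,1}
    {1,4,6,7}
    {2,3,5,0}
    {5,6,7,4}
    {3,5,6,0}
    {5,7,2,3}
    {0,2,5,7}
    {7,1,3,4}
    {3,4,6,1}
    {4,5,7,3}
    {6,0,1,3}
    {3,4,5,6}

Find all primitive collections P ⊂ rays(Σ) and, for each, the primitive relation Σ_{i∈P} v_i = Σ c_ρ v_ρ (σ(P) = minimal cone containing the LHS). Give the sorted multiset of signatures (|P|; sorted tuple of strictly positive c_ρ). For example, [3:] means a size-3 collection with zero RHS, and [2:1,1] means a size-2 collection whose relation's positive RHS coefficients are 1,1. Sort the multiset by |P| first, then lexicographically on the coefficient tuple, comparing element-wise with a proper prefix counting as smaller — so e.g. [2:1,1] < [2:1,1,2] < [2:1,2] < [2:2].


Minimal non-faces — 7 found among 8 rays, 15 max cones:

  • {2,4}:  v_{2} + v_{4} = 0  ⇒ sig = [2:]
  • {0,4}:  v_{0} + v_{4} = v_{1}  ⇒ sig = [2:1]
  • {1,2}:  v_{1} + v_{2} = v_{0}  ⇒ sig = [2:1]
  • {1,5}:  v_{1} + v_{5} = v_{6}  ⇒ sig = [2:1]
  • {2,6}:  v_{2} + v_{6} = v_{0} + v_{5}  ⇒ sig = [2:1,1]
  • {3,6,7}:  v_{3} + v_{6} + v_{7} = v_{4}  ⇒ sig = [3:1]
  • {0,3,5,7}:  v_{0} + v_{3} + v_{5} + v_{7} = 0  ⇒ sig = [4:]

Sorted signature multiset PRS(X):
[[2:], [2:1], [2:1], [2:1], [2:1,1], [3:1], [4:]]


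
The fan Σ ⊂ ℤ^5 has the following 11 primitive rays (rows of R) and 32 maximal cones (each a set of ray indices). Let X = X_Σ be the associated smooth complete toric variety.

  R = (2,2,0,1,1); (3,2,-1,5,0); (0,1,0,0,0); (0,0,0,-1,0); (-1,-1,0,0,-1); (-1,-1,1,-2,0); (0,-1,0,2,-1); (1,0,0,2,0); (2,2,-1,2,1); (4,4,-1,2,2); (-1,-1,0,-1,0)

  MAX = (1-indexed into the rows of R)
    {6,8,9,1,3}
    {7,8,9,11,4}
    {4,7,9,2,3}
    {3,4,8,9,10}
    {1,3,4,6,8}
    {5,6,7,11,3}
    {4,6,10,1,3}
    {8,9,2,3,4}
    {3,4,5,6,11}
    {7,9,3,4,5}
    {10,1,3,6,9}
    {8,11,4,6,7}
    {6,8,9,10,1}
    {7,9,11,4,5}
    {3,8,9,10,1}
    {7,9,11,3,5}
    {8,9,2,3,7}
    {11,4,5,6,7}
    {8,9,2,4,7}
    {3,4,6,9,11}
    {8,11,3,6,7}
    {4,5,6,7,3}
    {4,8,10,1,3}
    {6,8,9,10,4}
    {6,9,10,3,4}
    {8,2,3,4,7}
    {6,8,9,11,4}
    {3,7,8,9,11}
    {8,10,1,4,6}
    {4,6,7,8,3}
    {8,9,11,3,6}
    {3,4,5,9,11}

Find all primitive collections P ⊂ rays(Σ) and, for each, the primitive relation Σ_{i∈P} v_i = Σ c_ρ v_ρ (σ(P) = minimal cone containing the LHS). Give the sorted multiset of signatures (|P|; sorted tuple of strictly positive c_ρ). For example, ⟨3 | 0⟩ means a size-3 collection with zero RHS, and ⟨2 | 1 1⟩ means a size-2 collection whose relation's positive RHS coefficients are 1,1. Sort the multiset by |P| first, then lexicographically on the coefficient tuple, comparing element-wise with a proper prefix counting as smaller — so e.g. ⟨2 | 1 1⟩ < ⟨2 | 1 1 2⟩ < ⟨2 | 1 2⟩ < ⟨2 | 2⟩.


Δ(Σ) — 11 vertices, 20 min non-faces:

  P = {5,8}:  v_{5} + v_{8} = v_{7}  ⟹  sig = ⟨2 | 1⟩
  P = {1,11}:  v_{1} + v_{11} = v_{6} + v_{9}  ⟹  sig = ⟨2 | 1 1⟩
  P = {2,11}:  v_{2} + v_{11} = v_{7} + v_{9}  ⟹  sig = ⟨2 | 1 1⟩
  P = {1,5}:  v_{1} + v_{5} = v_{3} + v_{4} + v_{8}  ⟹  sig = ⟨2 | 1 1 1⟩
  P = {2,5}:  v_{2} + v_{5} = v_{3} + v_{4} + 2·v_{7} + v_{9}  ⟹  sig = ⟨2 | 1 1 1 2⟩
  P = {5,10}:  v_{5} + v_{10} = v_{3} + 2·v_{4} + v_{8} + v_{9}  ⟹  sig = ⟨2 | 1 1 1 2⟩
  P = {1,7}:  v_{1} + v_{7} = v_{3} + v_{4} + 2·v_{8}  ⟹  sig = ⟨2 | 1 1 2⟩
  P = {2,6}:  v_{2} + v_{6} = v_{3} + v_{4} + 2·v_{8}  ⟹  sig = ⟨2 | 1 1 2⟩
  P = {10,11}:  v_{10} + v_{11} = v_{4} + v_{6} + 2·v_{9}  ⟹  sig = ⟨2 | 1 1 2⟩
  P = {7,10}:  v_{7} + v_{10} = v_{3} + 2·v_{4} + 2·v_{8} + v_{9}  ⟹  sig = ⟨2 | 1 1 2 2⟩
  P = {1,2}:  v_{1} + v_{2} = 2·v_{3} + 2·v_{4} + 3·v_{8} + v_{9}  ⟹  sig = ⟨2 | 1 2 2 3⟩
  P = {2,10}:  v_{2} + v_{10} = 2·v_{3} + 3·v_{4} + 3·v_{8} + 2·v_{9}  ⟹  sig = ⟨2 | 2 2 3 3⟩
  P = {5,6,9}:  v_{5} + v_{6} + v_{9} = 0  ⟹  sig = ⟨3 | 0⟩
  P = {1,4,9}:  v_{1} + v_{4} + v_{9} = v_{10}  ⟹  sig = ⟨3 | 1⟩
  P = {6,7,9}:  v_{6} + v_{7} + v_{9} = v_{8}  ⟹  sig = ⟨3 | 1⟩
  P = {3,4,8,11}:  v_{3} + v_{4} + v_{8} + v_{11} = 0  ⟹  sig = ⟨4 | 0⟩
  P = {3,4,7,11}:  v_{3} + v_{4} + v_{7} + v_{11} = v_{5}  ⟹  sig = ⟨4 | 1⟩
  P = {3,6,8,10}:  v_{3} + v_{6} + v_{8} + v_{10} = 2·v_{1}  ⟹  sig = ⟨4 | 2⟩
  P = {3,4,6,8,9}:  v_{3} + v_{4} + v_{6} + v_{8} + v_{9} = v_{1}  ⟹  sig = ⟨5 | 1⟩
  P = {3,4,7,8,9}:  v_{3} + v_{4} + v_{7} + v_{8} + v_{9} = v_{2}  ⟹  sig = ⟨5 | 1⟩

so the primitive-relation signature multiset is
{ ⟨2 | 1⟩,  ⟨2 | 1 1⟩ ×2,  ⟨2 | 1 1 1⟩,  ⟨2 | 1 1 1 2⟩ ×2,  ⟨2 | 1 1 2⟩ ×3,  ⟨2 | 1 1 2 2⟩,  ⟨2 | 1 2 2 3⟩,  ⟨2 | 2 2 3 3⟩,  ⟨3 | 0⟩,  ⟨3 | 1⟩ ×2,  ⟨4 | 0⟩,  ⟨4 | 1⟩,  ⟨4 | 2⟩,  ⟨5 | 1⟩ ×2 }


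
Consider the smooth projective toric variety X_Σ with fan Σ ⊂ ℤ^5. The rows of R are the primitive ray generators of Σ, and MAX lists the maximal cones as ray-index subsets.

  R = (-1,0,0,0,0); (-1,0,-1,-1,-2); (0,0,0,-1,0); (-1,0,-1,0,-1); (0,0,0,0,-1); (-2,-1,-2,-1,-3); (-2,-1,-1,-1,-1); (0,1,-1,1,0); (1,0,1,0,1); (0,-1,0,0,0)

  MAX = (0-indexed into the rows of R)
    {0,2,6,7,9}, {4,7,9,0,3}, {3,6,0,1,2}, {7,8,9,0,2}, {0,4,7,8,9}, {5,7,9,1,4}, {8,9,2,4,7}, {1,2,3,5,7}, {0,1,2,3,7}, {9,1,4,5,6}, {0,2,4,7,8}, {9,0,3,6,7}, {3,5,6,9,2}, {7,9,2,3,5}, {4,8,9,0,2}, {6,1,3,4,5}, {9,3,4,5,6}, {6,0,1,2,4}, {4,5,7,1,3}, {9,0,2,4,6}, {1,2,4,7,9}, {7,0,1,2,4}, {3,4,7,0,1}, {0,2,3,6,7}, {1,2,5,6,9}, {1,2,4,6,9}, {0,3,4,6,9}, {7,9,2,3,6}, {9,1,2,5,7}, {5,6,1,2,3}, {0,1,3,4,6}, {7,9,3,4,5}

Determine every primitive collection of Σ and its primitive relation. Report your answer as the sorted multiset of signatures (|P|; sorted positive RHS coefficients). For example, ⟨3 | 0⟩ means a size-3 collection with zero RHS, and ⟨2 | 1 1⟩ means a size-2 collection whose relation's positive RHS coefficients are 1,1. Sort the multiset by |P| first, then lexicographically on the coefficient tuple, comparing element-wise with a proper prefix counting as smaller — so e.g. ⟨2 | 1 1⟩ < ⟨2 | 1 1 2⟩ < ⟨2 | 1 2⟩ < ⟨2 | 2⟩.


14 minimal non-faces of Δ(Σ) (on 10 rays):

  {3,8}:  v_{3} + v_{8} = 0  ⟹  sig = ⟨2 | 0⟩
  {1,8}:  v_{1} + v_{8} = v_{2} + v_{4}  ⟹  sig = ⟨2 | 1 1⟩
  {5,8}:  v_{5} + v_{8} = v_{1} + v_{9}  ⟹  sig = ⟨2 | 1 1⟩
  {0,5}:  v_{0} + v_{5} = v_{3} + v_{4} + v_{6}  ⟹  sig = ⟨2 | 1 1 1⟩
  {6,8}:  v_{6} + v_{8} = v_{0} + v_{2} + v_{9}  ⟹  sig = ⟨2 | 1 1 1⟩
  {1,3,9}:  v_{1} + v_{3} + v_{9} = v_{5}  ⟹  sig = ⟨3 | 1⟩
  {2,3,4}:  v_{2} + v_{3} + v_{4} = v_{1}  ⟹  sig = ⟨3 | 1⟩
  {0,1,9}:  v_{0} + v_{1} + v_{9} = v_{4} + v_{6}  ⟹  sig = ⟨3 | 1 1⟩
  {5,6,7}:  v_{5} + v_{6} + v_{7} = v_{2} + 4·v_{3} + v_{9}  ⟹  sig = ⟨3 | 1 1 4⟩
  {2,4,5}:  v_{2} + v_{4} + v_{5} = 2·v_{1} + v_{9}  ⟹  sig = ⟨3 | 1 2⟩
  {1,6,7}:  v_{1} + v_{6} + v_{7} = v_{2} + 3·v_{3}  ⟹  sig = ⟨3 | 1 3⟩
  {4,6,7}:  v_{4} + v_{6} + v_{7} = 2·v_{3}  ⟹  sig = ⟨3 | 2⟩
  {0,2,3,9}:  v_{0} + v_{2} + v_{3} + v_{9} = v_{6}  ⟹  sig = ⟨4 | 1⟩
  {0,2,4,7,9}:  v_{0} + v_{2} + v_{4} + v_{7} + v_{9} = v_{3}  ⟹  sig = ⟨5 | 1⟩

so the primitive-relation signature multiset is
    |P|=2: 5 collections, coeffs (), (1,1), (1,1), (1,1,1), (1,1,1)
    |P|=3: 7 collections, coeffs (1), (1), (1,1), (1,1,4), (1,2), (1,3), (2)
    |P|=4: 1 collection, coeffs (1)
    |P|=5: 1 collection, coeffs (1)


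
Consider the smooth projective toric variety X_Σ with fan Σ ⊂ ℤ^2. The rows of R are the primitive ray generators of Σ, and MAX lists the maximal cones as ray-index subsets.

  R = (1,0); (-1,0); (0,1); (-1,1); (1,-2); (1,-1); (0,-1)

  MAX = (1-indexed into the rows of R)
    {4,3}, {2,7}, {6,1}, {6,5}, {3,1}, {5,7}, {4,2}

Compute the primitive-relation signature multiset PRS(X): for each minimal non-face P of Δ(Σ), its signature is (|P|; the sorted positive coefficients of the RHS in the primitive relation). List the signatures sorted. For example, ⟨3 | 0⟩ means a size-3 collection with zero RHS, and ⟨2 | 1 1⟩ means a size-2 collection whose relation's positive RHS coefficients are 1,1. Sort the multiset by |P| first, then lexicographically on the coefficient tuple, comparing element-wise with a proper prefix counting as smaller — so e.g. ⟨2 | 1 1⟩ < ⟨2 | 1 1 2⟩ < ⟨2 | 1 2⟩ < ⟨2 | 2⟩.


Δ(Σ) — 7 vertices, 14 min non-faces:

  • {1,2}:  v_{1} + v_{2} = 0 ; sig = ⟨2 | 0⟩
  • {3,7}:  v_{3} + v_{7} = 0 ; sig = ⟨2 | 0⟩
  • {4,6}:  v_{4} + v_{6} = 0 ; sig = ⟨2 | 0⟩
  • {1,4}:  v_{1} + v_{4} = v_{3} ; sig = ⟨2 | 1⟩
  • {1,7}:  v_{1} + v_{7} = v_{6} ; sig = ⟨2 | 1⟩
  • {2,3}:  v_{2} + v_{3} = v_{4} ; sig = ⟨2 | 1⟩
  • {2,6}:  v_{2} + v_{6} = v_{7} ; sig = ⟨2 | 1⟩
  • {3,5}:  v_{3} + v_{5} = v_{6} ; sig = ⟨2 | 1⟩
  • {3,6}:  v_{3} + v_{6} = v_{1} ; sig = ⟨2 | 1⟩
  • {4,5}:  v_{4} + v_{5} = v_{7} ; sig = ⟨2 | 1⟩
  • {4,7}:  v_{4} + v_{7} = v_{2} ; sig = ⟨2 | 1⟩
  • {6,7}:  v_{6} + v_{7} = v_{5} ; sig = ⟨2 | 1⟩
  • {1,5}:  v_{1} + v_{5} = 2·v_{6} ; sig = ⟨2 | 2⟩
  • {2,5}:  v_{2} + v_{5} = 2·v_{7} ; sig = ⟨2 | 2⟩

so the primitive-relation signature multiset is
    |P|=2: 14 collections, coeffs (), (), (), (1), (1), (1), (1), (1), (1), (1), (1), (1), (2), (2)


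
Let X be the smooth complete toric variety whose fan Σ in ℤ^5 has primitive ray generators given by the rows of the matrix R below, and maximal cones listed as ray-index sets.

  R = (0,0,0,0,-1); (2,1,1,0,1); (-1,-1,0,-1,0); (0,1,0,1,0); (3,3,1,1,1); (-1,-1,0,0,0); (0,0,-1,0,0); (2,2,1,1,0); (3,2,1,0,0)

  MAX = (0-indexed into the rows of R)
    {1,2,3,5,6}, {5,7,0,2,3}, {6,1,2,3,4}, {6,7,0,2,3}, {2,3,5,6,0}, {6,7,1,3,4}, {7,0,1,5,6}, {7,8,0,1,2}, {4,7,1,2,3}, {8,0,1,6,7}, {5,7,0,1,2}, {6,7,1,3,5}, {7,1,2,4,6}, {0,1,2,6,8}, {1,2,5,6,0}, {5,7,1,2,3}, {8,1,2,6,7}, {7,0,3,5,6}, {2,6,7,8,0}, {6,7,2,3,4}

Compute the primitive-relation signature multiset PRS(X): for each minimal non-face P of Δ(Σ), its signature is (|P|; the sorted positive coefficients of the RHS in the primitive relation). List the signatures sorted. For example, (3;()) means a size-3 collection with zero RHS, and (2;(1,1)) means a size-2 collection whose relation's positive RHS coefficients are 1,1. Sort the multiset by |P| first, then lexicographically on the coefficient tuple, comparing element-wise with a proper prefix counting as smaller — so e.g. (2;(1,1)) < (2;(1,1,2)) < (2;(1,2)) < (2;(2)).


Δ(Σ) — 9 vertices, 9 min non-faces:

  • {4,5}:  v_{4} + v_{5} = v_{1} + v_{3} ; sig = (2;(1,1))
  • {5,8}:  v_{5} + v_{8} = v_{0} + v_{1} ; sig = (2;(1,1))
  • {0,4}:  v_{0} + v_{4} = v_{2} + v_{6} + 2·v_{7} ; sig = (2;(1,1,2))
  • {3,8}:  v_{3} + v_{8} = v_{2} + v_{6} + 2·v_{7} ; sig = (2;(1,1,2))
  • {4,8}:  v_{4} + v_{8} = v_{1} + 2·v_{2} + 2·v_{6} + 3·v_{7} ; sig = (2;(1,2,2,3))
  • {0,1,3}:  v_{0} + v_{1} + v_{3} = v_{7} ; sig = (3;(1))
  • {2,5,6,7}:  v_{2} + v_{5} + v_{6} + v_{7} = 0 ; sig = (4;())
  • {0,1,2,6,7}:  v_{0} + v_{1} + v_{2} + v_{6} + v_{7} = v_{8} ; sig = (5;(1))
  • {1,2,3,6,7}:  v_{1} + v_{2} + v_{3} + v_{6} + v_{7} = v_{4} ; sig = (5;(1))

Sorted signature multiset PRS(X):
    |P|=2: 5 collections, coeffs (1,1), (1,1), (1,1,2), (1,1,2), (1,2,2,3)
    |P|=3: 1 collection, coeffs (1)
    |P|=4: 1 collection, coeffs ()
    |P|=5: 2 collections, coeffs (1), (1)


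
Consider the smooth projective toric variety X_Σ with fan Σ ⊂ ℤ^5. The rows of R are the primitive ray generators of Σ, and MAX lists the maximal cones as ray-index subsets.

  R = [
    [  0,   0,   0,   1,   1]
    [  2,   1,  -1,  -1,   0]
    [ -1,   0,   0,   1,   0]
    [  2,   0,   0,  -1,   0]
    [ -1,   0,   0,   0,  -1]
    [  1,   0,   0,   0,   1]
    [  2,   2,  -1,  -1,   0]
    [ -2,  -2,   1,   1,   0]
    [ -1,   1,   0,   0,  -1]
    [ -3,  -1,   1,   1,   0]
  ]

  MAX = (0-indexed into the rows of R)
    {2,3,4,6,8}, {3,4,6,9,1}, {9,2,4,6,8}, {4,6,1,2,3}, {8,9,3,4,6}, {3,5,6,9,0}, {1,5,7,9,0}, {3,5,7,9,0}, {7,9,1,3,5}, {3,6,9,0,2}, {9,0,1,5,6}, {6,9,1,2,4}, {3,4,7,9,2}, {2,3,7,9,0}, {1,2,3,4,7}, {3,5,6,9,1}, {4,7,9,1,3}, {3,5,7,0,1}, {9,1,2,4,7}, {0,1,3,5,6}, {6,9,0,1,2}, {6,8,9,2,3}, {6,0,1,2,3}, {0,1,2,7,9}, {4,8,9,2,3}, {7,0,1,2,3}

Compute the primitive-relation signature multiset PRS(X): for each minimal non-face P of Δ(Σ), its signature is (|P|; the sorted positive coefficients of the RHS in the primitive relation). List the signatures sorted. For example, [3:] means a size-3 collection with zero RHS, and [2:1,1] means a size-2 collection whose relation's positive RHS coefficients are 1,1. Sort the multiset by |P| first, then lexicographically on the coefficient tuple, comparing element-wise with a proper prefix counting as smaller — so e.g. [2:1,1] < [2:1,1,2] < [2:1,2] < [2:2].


Minimal non-faces — 11 found among 10 rays, 26 max cones:

  P = {4,5}:  v_{4} + v_{5} = 0  →  sig = [2:]
  P = {6,7}:  v_{6} + v_{7} = 0  →  sig = [2:]
  P = {0,4}:  v_{0} + v_{4} = v_{2}  →  sig = [2:1]
  P = {2,5}:  v_{2} + v_{5} = v_{0}  →  sig = [2:1]
  P = {1,8}:  v_{1} + v_{8} = v_{4} + v_{6}  →  sig = [2:1,1]
  P = {5,8}:  v_{5} + v_{8} = v_{2} + v_{3} + v_{6} + v_{9}  →  sig = [2:1,1,1,1]
  P = {7,8}:  v_{7} + v_{8} = v_{2} + v_{3} + v_{4} + v_{9}  →  sig = [2:1,1,1,1]
  P = {0,8}:  v_{0} + v_{8} = 2·v_{2} + v_{3} + v_{6} + v_{9}  →  sig = [2:1,1,1,2]
  P = {1,2,3,9}:  v_{1} + v_{2} + v_{3} + v_{9} = 0  →  sig = [4:]
  P = {0,1,3,9}:  v_{0} + v_{1} + v_{3} + v_{9} = v_{5}  →  sig = [4:1]
  P = {2,3,4,6,9}:  v_{2} + v_{3} + v_{4} + v_{6} + v_{9} = v_{8}  →  sig = [5:1]

so the primitive-relation signature multiset is
[[2:], [2:], [2:1], [2:1], [2:1,1], [2:1,1,1,1], [2:1,1,1,1], [2:1,1,1,2], [4:], [4:1], [5:1]]


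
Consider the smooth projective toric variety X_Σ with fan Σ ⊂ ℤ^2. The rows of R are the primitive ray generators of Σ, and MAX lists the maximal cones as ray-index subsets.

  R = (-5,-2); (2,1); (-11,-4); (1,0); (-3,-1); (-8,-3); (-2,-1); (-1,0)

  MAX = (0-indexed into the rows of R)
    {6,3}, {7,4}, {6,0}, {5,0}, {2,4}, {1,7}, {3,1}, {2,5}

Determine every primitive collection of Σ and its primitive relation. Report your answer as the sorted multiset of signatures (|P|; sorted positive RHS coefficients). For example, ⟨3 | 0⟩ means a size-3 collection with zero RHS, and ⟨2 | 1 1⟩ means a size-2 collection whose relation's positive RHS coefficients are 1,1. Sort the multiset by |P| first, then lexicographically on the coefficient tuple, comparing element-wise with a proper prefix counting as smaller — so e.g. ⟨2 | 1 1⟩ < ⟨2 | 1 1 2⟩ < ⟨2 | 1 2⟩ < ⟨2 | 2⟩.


Δ(Σ) — 8 vertices, 20 min non-faces:

  {1,6}:  v_{1} + v_{6} = 0  ⟹  sig = ⟨2 | 0⟩
  {3,7}:  v_{3} + v_{7} = 0  ⟹  sig = ⟨2 | 0⟩
  {0,1}:  v_{0} + v_{1} = v_{4}  ⟹  sig = ⟨2 | 1⟩
  {0,4}:  v_{0} + v_{4} = v_{5}  ⟹  sig = ⟨2 | 1⟩
  {1,4}:  v_{1} + v_{4} = v_{7}  ⟹  sig = ⟨2 | 1⟩
  {3,4}:  v_{3} + v_{4} = v_{6}  ⟹  sig = ⟨2 | 1⟩
  {4,5}:  v_{4} + v_{5} = v_{2}  ⟹  sig = ⟨2 | 1⟩
  {4,6}:  v_{4} + v_{6} = v_{0}  ⟹  sig = ⟨2 | 1⟩
  {6,7}:  v_{6} + v_{7} = v_{4}  ⟹  sig = ⟨2 | 1⟩
  {2,6}:  v_{2} + v_{6} = v_{0} + v_{5}  ⟹  sig = ⟨2 | 1 1⟩
  {3,5}:  v_{3} + v_{5} = v_{0} + v_{6}  ⟹  sig = ⟨2 | 1 1⟩
  {0,2}:  v_{0} + v_{2} = 2·v_{5}  ⟹  sig = ⟨2 | 2⟩
  {0,3}:  v_{0} + v_{3} = 2·v_{6}  ⟹  sig = ⟨2 | 2⟩
  {0,7}:  v_{0} + v_{7} = 2·v_{4}  ⟹  sig = ⟨2 | 2⟩
  {1,5}:  v_{1} + v_{5} = 2·v_{4}  ⟹  sig = ⟨2 | 2⟩
  {2,3}:  v_{2} + v_{3} = 2·v_{0}  ⟹  sig = ⟨2 | 2⟩
  {5,6}:  v_{5} + v_{6} = 2·v_{0}  ⟹  sig = ⟨2 | 2⟩
  {1,2}:  v_{1} + v_{2} = 3·v_{4}  ⟹  sig = ⟨2 | 3⟩
  {5,7}:  v_{5} + v_{7} = 3·v_{4}  ⟹  sig = ⟨2 | 3⟩
  {2,7}:  v_{2} + v_{7} = 4·v_{4}  ⟹  sig = ⟨2 | 4⟩

so the primitive-relation signature multiset is
[⟨2 | 0⟩, ⟨2 | 0⟩, ⟨2 | 1⟩, ⟨2 | 1⟩, ⟨2 | 1⟩, ⟨2 | 1⟩, ⟨2 | 1⟩, ⟨2 | 1⟩, ⟨2 | 1⟩, ⟨2 | 1 1⟩, ⟨2 | 1 1⟩, ⟨2 | 2⟩, ⟨2 | 2⟩, ⟨2 | 2⟩, ⟨2 | 2⟩, ⟨2 | 2⟩, ⟨2 | 2⟩, ⟨2 | 3⟩, ⟨2 | 3⟩, ⟨2 | 4⟩]


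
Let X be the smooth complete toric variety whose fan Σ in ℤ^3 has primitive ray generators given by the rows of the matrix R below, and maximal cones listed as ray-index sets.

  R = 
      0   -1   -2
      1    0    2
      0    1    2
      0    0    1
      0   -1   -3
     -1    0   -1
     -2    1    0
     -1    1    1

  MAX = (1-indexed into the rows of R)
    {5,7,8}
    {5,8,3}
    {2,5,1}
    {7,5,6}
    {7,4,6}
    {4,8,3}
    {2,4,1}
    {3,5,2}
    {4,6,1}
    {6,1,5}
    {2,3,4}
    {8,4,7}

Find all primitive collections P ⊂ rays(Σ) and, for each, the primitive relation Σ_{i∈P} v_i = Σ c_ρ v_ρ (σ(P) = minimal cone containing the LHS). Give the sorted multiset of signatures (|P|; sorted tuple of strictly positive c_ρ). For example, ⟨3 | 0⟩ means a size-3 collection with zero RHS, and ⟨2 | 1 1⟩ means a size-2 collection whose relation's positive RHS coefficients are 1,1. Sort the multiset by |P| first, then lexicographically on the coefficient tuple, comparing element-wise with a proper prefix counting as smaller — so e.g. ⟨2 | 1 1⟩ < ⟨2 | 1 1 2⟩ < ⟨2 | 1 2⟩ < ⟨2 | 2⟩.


Δ(Σ) — 8 vertices, 10 min non-faces:

  P={1,3}:  v_{1} + v_{3} = 0  ⇒ sig = ⟨2 | 0⟩
  P={1,8}:  v_{1} + v_{8} = v_{6}  ⇒ sig = ⟨2 | 1⟩
  P={2,6}:  v_{2} + v_{6} = v_{4}  ⇒ sig = ⟨2 | 1⟩
  P={3,6}:  v_{3} + v_{6} = v_{8}  ⇒ sig = ⟨2 | 1⟩
  P={4,5}:  v_{4} + v_{5} = v_{1}  ⇒ sig = ⟨2 | 1⟩
  P={6,8}:  v_{6} + v_{8} = v_{7}  ⇒ sig = ⟨2 | 1⟩
  P={2,7}:  v_{2} + v_{7} = v_{4} + v_{8}  ⇒ sig = ⟨2 | 1 1⟩
  P={2,8}:  v_{2} + v_{8} = v_{3} + v_{4}  ⇒ sig = ⟨2 | 1 1⟩
  P={1,7}:  v_{1} + v_{7} = 2·v_{6}  ⇒ sig = ⟨2 | 2⟩
  P={3,7}:  v_{3} + v_{7} = 2·v_{8}  ⇒ sig = ⟨2 | 2⟩

Hence PRS(X_Σ) =
[⟨2 | 0⟩, ⟨2 | 1⟩, ⟨2 | 1⟩, ⟨2 | 1⟩, ⟨2 | 1⟩, ⟨2 | 1⟩, ⟨2 | 1 1⟩, ⟨2 | 1 1⟩, ⟨2 | 2⟩, ⟨2 | 2⟩]


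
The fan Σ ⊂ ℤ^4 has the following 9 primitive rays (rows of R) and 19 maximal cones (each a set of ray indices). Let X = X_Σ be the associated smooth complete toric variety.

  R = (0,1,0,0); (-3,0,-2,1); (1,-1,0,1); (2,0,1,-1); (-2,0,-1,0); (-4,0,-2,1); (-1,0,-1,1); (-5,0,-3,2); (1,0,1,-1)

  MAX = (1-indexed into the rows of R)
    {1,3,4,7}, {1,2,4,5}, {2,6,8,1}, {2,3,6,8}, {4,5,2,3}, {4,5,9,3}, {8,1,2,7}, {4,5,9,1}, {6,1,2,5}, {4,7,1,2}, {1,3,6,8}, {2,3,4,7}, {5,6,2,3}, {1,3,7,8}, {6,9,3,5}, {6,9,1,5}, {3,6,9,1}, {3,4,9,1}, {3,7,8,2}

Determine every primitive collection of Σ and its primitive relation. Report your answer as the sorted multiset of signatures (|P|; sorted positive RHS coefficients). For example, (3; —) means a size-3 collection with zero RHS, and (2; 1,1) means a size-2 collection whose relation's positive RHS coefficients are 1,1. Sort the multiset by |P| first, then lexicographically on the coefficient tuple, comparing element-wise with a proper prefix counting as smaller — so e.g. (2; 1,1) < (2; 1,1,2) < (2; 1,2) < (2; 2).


Σ has 10 primitive collections:

  P={7,9}:  v_{7} + v_{9} = 0  ⟹  sig = (2; —)
  P={2,9}:  v_{2} + v_{9} = v_{5}  ⟹  sig = (2; 1)
  P={4,6}:  v_{4} + v_{6} = v_{5}  ⟹  sig = (2; 1)
  P={4,8}:  v_{4} + v_{8} = v_{2}  ⟹  sig = (2; 1)
  P={5,7}:  v_{5} + v_{7} = v_{2}  ⟹  sig = (2; 1)
  P={6,7}:  v_{6} + v_{7} = v_{8}  ⟹  sig = (2; 1)
  P={8,9}:  v_{8} + v_{9} = v_{6}  ⟹  sig = (2; 1)
  P={5,8}:  v_{5} + v_{8} = v_{2} + v_{6}  ⟹  sig = (2; 1,1)
  P={1,3,5}:  v_{1} + v_{3} + v_{5} = v_{7}  ⟹  sig = (3; 1)
  P={1,2,3}:  v_{1} + v_{2} + v_{3} = 2·v_{7}  ⟹  sig = (3; 2)

Signatures (|P|; sorted positive RHS coefficients), sorted:
    |P|=2: 8 collections, coeffs (), (1), (1), (1), (1), (1), (1), (1,1)
    |P|=3: 2 collections, coeffs (1), (2)
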